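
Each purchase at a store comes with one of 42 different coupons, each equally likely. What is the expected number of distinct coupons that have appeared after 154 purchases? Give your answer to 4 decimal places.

40.9730

For each coupon, P(seen in 154 purchases) = 1 - (41/42)^154 = 0.97555.
By linearity of expectation, E[distinct seen] = 42·(1 - (41/42)^154) = 40.97300.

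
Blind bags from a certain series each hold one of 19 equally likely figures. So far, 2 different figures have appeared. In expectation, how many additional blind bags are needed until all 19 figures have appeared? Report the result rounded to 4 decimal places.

65.3515

With k distinct figures already seen, the next new one takes an expected 19/(19-k) blind bags.
Sum over k = 2,...,18: E = 19/17 + 19/16 + 19/15 + ... + 19/2 + 19/1 = 65.35150.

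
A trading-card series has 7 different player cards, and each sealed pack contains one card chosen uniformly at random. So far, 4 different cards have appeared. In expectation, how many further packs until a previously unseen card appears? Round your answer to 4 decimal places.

Each pack yields a new card with probability (7-4)/7 = 3/7, so the wait is geometric with mean 7/3.
E = 7/3 = 2.33333.

2.3333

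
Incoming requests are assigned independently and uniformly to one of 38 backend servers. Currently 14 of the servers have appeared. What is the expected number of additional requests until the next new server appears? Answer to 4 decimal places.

1.5833

Each request yields a new server with probability (38-14)/38 = 24/38, so the wait is geometric with mean 38/24.
E = 38/24 = 1.58333.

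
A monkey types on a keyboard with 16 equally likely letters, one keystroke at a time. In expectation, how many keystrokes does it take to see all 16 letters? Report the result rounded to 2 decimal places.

Split into phases: going from k distinct to k+1 distinct takes on average 16/(16-k) keystrokes.
E[T] = 16/16 + 16/15 + 16/14 + ... + 16/2 + 16/1 = 16·H_{16}.
H_{16} = 3.381, so E[T] = 54.092.

54.09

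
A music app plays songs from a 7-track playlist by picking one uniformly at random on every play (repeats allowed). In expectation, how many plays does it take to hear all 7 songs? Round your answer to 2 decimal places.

After k distinct songs have appeared, the next play gives a new one with probability (7-k)/7, so the expected wait for the (k+1)-th is 7/(7-k).
E[T] = 7/7 + 7/6 + 7/5 + ... + 7/2 + 7/1 = 7·H_{7}.
H_{7} = 2.593, so E[T] = 18.150.

18.15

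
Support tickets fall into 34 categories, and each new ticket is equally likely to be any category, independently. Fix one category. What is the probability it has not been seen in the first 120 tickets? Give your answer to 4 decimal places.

Each ticket misses the fixed category with probability (34-1)/34 = 33/34, independently.
P(still missing after 120) = (33/34)^120 = 0.02781.

0.0278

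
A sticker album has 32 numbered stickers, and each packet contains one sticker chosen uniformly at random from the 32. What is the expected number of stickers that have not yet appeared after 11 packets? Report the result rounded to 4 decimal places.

For each sticker, P(unseen after 11) = (31/32)^11 = 0.70523.
By linearity of expectation, E[unseen] = 32·(31/32)^11 = 22.56726.

22.5673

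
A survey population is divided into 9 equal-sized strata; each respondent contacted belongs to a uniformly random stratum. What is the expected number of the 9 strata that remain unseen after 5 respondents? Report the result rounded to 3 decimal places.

4.994

For each stratum, P(unseen after 5) = (8/9)^5 = 0.5549.
By linearity of expectation, E[unseen] = 9·(8/9)^5 = 4.9944.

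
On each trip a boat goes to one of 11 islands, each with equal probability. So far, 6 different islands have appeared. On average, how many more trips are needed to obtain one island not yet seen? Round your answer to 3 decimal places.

The number of trips until the next new island is geometric with success probability 5/11, so its mean is 11/5.
E = 11/5 = 2.2000.

2.200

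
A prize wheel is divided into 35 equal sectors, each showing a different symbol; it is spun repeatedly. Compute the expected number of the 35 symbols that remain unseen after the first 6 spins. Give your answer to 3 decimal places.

For each symbol, P(unseen after 6) = (34/35)^6 = 0.8404.
By linearity of expectation, E[unseen] = 35·(34/35)^6 = 29.4126.

29.413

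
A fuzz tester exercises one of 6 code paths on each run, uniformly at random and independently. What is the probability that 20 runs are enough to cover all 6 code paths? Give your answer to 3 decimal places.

Let A_i be the event that code path i is missing after 20 runs. By inclusion–exclusion on the A_i,
P(all seen) = Σ_{j=0}^{6} (-1)^j C(6,j)((6-j)/6)^20
= 1.0000 - 0.1565 + 0.0045 - 0.0000 + 0.0000 - 0.0000 + 0.0000
= 0.8480.

0.848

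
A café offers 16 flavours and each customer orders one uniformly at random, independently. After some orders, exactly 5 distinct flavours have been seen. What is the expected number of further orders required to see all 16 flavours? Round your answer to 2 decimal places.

48.32

The wait to go from k to k+1 distinct flavours is geometric with mean 16/(16-k).
Sum over k = 5,...,15: E = 16/11 + 16/10 + 16/9 + ... + 16/2 + 16/1 = 48.318.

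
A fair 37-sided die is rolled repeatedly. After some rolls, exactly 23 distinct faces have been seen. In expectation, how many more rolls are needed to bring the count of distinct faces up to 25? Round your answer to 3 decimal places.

From k distinct to k+1 distinct takes on average 37/(37-k) rolls.
Sum over k = 23,...,24: E = 37/14 + 37/13 = 5.4890.

5.489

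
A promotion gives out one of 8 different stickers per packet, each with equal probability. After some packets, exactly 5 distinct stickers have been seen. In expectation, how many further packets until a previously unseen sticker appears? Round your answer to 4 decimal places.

2.6667

The number of packets until the next new sticker is geometric with success probability 3/8, so its mean is 8/3.
E = 8/3 = 2.66667.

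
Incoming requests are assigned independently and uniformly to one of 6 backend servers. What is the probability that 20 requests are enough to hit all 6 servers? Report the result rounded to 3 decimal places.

By inclusion–exclusion over which servers are missing,
P(all seen) = Σ_{j=0}^{6} (-1)^j C(6,j)((6-j)/6)^20
= 1.0000 - 0.1565 + 0.0045 - 0.0000 + 0.0000 - 0.0000 + 0.0000
= 0.8480.

0.848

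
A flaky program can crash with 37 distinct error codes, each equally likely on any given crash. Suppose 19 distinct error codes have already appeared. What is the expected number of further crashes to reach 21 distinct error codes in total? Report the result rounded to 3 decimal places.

4.232

With k distinct error codes already seen, the next new one takes an expected 37/(37-k) crashes.
Sum over k = 19,...,20: E = 37/18 + 37/17 = 4.2320.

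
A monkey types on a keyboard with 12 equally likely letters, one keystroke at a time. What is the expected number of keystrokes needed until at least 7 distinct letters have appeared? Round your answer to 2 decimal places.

With k distinct letters already seen, the next new one arrives after an expected 12/(12-k) keystrokes.
Sum over k = 0,...,6: E = 12/12 + 12/11 + 12/10 + ... + 12/7 + 12/6 = 9.839.

9.84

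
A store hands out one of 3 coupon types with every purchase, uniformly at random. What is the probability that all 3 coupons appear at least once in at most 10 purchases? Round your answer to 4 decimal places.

Let A_i be the event that coupon i is missing after 10 purchases. By inclusion–exclusion on the A_i,
P(all seen) = Σ_{j=0}^{3} (-1)^j C(3,j)((3-j)/3)^10
= 1.00000 - 0.05202 + 0.00005 - 0.00000
= 0.94803.

0.9480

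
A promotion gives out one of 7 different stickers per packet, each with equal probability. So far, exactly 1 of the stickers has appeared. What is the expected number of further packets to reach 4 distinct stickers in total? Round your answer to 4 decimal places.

4.3167

From k distinct to k+1 distinct takes on average 7/(7-k) packets.
Sum over k = 1,...,3: E = 7/6 + 7/5 + 7/4 = 4.31667.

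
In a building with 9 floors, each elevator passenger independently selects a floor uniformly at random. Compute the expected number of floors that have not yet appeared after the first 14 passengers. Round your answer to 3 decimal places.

1.730

For each floor, P(unseen after 14) = (8/9)^14 = 0.1922.
By linearity of expectation, E[unseen] = 9·(8/9)^14 = 1.7302.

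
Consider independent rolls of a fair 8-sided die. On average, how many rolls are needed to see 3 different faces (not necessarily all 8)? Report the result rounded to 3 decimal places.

3.476

Going from k to k+1 distinct takes a geometric number of rolls with mean 8/(8-k).
Sum over k = 0,...,2: E = 8/8 + 8/7 + 8/6 = 3.4762.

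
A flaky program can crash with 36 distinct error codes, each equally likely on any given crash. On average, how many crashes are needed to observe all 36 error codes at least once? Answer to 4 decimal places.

Split into phases: going from k distinct to k+1 distinct takes on average 36/(36-k) crashes.
E[T] = 36/36 + 36/35 + 36/34 + ... + 36/2 + 36/1 = 36·H_{36}.
H_{36} = 4.17456, so E[T] = 150.28413.

150.2841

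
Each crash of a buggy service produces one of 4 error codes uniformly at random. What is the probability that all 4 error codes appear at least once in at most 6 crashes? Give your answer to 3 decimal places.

0.381

By inclusion–exclusion over which error codes are missing,
P(all seen) = Σ_{j=0}^{4} (-1)^j C(4,j)((4-j)/4)^6
= 1.0000 - 0.7119 + 0.0938 - 0.0010 + 0.0000
= 0.3809.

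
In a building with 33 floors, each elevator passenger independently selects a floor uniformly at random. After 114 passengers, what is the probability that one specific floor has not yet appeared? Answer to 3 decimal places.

0.030

Each passenger misses the fixed floor with probability (33-1)/33 = 32/33, independently.
P(still missing after 114) = (32/33)^114 = 0.0300.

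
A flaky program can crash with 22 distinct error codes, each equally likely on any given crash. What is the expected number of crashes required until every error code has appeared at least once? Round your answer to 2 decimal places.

After k distinct error codes have appeared, the next crash gives a new one with probability (22-k)/22, so the expected wait for the (k+1)-th is 22/(22-k).
E[T] = 22/22 + 22/21 + 22/20 + ... + 22/2 + 22/1 = 22·H_{22}.
H_{22} = 3.691, so E[T] = 81.198.

81.20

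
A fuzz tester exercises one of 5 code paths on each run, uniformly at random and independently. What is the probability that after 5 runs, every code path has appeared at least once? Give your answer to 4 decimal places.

By inclusion–exclusion over which code paths are missing,
P(all seen) = Σ_{j=0}^{5} (-1)^j C(5,j)((5-j)/5)^5
= 1.00000 - 1.63840 + 0.77760 - 0.10240 + 0.00160 - 0.00000
= 0.03840.

0.0384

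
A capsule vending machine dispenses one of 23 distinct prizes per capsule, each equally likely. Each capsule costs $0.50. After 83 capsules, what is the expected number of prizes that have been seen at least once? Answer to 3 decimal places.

For each prize, P(seen in 83 capsules) = 1 - (22/23)^83 = 0.9750.
By linearity of expectation, E[distinct seen] = 23·(1 - (22/23)^83) = 22.4254.

22.425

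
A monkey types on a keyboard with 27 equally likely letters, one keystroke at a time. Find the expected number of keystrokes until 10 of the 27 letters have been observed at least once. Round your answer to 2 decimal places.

12.20

With k distinct letters already seen, the next new one arrives after an expected 27/(27-k) keystrokes.
Sum over k = 0,...,9: E = 27/27 + 27/26 + 27/25 + ... + 27/19 + 27/18 = 12.201.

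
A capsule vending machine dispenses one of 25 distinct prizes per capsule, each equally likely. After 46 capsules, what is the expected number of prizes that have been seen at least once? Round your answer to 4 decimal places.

21.1769

For each prize, P(seen in 46 capsules) = 1 - (24/25)^46 = 0.84708.
By linearity of expectation, E[distinct seen] = 25·(1 - (24/25)^46) = 21.17689.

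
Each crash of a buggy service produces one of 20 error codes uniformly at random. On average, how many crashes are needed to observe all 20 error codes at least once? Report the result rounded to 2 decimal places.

The wait to go from k to k+1 distinct error codes is geometric with mean 20/(20-k).
E[T] = 20/20 + 20/19 + 20/18 + ... + 20/2 + 20/1 = 20·H_{20}.
H_{20} = 3.598, so E[T] = 71.955.

71.95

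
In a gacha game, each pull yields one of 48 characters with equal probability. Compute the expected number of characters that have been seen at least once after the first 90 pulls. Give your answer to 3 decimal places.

40.783

For each character, P(seen in 90 pulls) = 1 - (47/48)^90 = 0.8497.
By linearity of expectation, E[distinct seen] = 48·(1 - (47/48)^90) = 40.7833.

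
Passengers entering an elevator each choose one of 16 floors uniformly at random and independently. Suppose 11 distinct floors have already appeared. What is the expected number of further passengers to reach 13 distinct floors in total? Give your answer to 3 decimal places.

7.200

With k distinct floors already seen, the next new one takes an expected 16/(16-k) passengers.
Sum over k = 11,...,12: E = 16/5 + 16/4 = 7.2000.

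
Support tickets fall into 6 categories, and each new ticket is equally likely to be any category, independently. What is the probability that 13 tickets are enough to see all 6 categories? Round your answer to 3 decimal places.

0.514

Let A_i be the event that category i is missing after 13 tickets. By inclusion–exclusion on the A_i,
P(all seen) = Σ_{j=0}^{6} (-1)^j C(6,j)((6-j)/6)^13
= 1.0000 - 0.5608 + 0.0771 - 0.0024 + 0.0000 - 0.0000 + 0.0000
= 0.5139.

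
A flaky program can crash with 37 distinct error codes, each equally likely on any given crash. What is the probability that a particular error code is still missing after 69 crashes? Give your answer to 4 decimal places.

0.1510

On each crash the fixed error code fails to appear with probability 36/37.
P(still missing after 69) = (36/37)^69 = 0.15099.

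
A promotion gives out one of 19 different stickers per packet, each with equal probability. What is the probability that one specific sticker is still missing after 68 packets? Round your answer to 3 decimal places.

0.025

On each packet the fixed sticker fails to appear with probability 18/19.
P(still missing after 68) = (18/19)^68 = 0.0253.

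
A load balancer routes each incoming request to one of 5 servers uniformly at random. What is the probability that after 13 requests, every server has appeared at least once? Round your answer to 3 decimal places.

0.738

By inclusion–exclusion over which servers are missing,
P(all seen) = Σ_{j=0}^{5} (-1)^j C(5,j)((5-j)/5)^13
= 1.0000 - 0.2749 + 0.0131 - 0.0001 + 0.0000 - 0.0000
= 0.7381.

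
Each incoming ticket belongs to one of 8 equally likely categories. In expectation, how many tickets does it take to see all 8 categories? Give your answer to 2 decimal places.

21.74

After k distinct categories have appeared, the next ticket gives a new one with probability (8-k)/8, so the expected wait for the (k+1)-th is 8/(8-k).
E[T] = 8/8 + 8/7 + 8/6 + ... + 8/2 + 8/1 = 8·H_{8}.
H_{8} = 2.718, so E[T] = 21.743.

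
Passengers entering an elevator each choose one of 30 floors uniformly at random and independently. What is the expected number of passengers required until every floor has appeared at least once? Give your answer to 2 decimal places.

The wait to go from k to k+1 distinct floors is geometric with mean 30/(30-k).
E[T] = 30/30 + 30/29 + 30/28 + ... + 30/2 + 30/1 = 30·H_{30}.
H_{30} = 3.995, so E[T] = 119.850.

119.85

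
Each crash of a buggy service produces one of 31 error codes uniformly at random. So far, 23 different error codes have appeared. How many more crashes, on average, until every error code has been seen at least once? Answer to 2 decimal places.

84.25

The wait to go from k to k+1 distinct error codes is geometric with mean 31/(31-k).
Sum over k = 23,...,30: E = 31/8 + 31/7 + 31/6 + ... + 31/2 + 31/1 = 84.254.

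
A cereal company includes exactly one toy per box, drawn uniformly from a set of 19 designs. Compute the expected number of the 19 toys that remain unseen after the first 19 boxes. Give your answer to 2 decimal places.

For each toy, P(unseen after 19) = (18/19)^19 = 0.358.
By linearity of expectation, E[unseen] = 19·(18/19)^19 = 6.802.

6.80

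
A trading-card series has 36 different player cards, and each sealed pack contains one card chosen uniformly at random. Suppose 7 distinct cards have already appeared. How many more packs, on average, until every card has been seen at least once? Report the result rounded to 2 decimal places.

142.62

With k distinct cards already seen, the next new one takes an expected 36/(36-k) packs.
Sum over k = 7,...,35: E = 36/29 + 36/28 + 36/27 + ... + 36/2 + 36/1 = 142.620.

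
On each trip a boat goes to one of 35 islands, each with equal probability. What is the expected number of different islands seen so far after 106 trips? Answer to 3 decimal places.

33.380

For each island, P(seen in 106 trips) = 1 - (34/35)^106 = 0.9537.
By linearity of expectation, E[distinct seen] = 35·(1 - (34/35)^106) = 33.3796.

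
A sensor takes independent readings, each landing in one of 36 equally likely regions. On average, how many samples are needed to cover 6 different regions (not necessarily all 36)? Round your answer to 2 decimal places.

With k distinct regions already seen, the next new one arrives after an expected 36/(36-k) samples.
Sum over k = 0,...,5: E = 36/36 + 36/35 + 36/34 + 36/33 + 36/32 + 36/31 = 6.465.

6.46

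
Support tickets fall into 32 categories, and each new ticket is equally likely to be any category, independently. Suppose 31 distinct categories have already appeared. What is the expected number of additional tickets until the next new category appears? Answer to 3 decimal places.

Each ticket yields a new category with probability (32-31)/32 = 1/32, so the wait is geometric with mean 32/1.
E = 32/1 = 32.0000.

32.000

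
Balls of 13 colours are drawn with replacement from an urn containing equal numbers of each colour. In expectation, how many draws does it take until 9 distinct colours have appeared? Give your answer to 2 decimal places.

With k distinct colours already seen, the next new one arrives after an expected 13/(13-k) draws.
Sum over k = 0,...,8: E = 13/13 + 13/12 + 13/11 + ... + 13/6 + 13/5 = 14.258.

14.26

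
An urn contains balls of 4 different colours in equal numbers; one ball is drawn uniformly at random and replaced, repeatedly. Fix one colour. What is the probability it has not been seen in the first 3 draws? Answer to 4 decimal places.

0.4219

On each draw the fixed colour fails to appear with probability 3/4.
P(still missing after 3) = (3/4)^3 = 0.42188.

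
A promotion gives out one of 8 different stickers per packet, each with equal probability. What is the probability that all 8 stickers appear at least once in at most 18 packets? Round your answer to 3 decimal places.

Let A_i be the event that sticker i is missing after 18 packets. By inclusion–exclusion on the A_i,
P(all seen) = Σ_{j=0}^{8} (-1)^j C(8,j)((8-j)/8)^18
= 1.0000 - 0.7232 + 0.1579 - 0.0119 + 0.0003 - 0.0000 + 0.0000 - 0.0000 + 0.0000
= 0.4231.

0.423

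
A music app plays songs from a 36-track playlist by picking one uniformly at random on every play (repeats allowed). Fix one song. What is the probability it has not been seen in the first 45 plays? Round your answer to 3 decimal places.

0.281

Each play misses the fixed song with probability (36-1)/36 = 35/36, independently.
P(still missing after 45) = (35/36)^45 = 0.2815.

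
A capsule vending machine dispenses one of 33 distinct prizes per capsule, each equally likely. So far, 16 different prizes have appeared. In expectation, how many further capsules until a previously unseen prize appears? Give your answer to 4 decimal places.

Each capsule yields a new prize with probability (33-16)/33 = 17/33, so the wait is geometric with mean 33/17.
E = 33/17 = 1.94118.

1.9412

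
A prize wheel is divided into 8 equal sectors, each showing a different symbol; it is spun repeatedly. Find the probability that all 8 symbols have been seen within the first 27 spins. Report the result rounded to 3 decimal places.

0.794

By inclusion–exclusion over which symbols are missing,
P(all seen) = Σ_{j=0}^{8} (-1)^j C(8,j)((8-j)/8)^27
= 1.0000 - 0.2174 + 0.0119 - 0.0002 + 0.0000 - 0.0000 + 0.0000 - 0.0000 + 0.0000
= 0.7943.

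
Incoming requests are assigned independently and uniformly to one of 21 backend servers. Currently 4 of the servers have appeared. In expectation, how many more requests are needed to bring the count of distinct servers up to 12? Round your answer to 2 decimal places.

12.82

The wait to go from k to k+1 distinct servers is geometric with mean 21/(21-k).
Sum over k = 4,...,11: E = 21/17 + 21/16 + 21/15 + ... + 21/11 + 21/10 = 12.822.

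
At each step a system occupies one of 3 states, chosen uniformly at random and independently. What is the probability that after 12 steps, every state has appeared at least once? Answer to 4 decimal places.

Let A_i be the event that state i is missing after 12 steps. By inclusion–exclusion on the A_i,
P(all seen) = Σ_{j=0}^{3} (-1)^j C(3,j)((3-j)/3)^12
= 1.00000 - 0.02312 + 0.00001 - 0.00000
= 0.97688.

0.9769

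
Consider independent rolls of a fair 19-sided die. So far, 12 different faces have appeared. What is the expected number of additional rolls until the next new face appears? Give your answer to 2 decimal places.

The number of rolls until the next new face is geometric with success probability 7/19, so its mean is 19/7.
E = 19/7 = 2.714.

2.71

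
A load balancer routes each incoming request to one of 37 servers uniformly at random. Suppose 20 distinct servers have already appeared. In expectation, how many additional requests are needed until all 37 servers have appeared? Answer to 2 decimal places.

127.26

From k distinct to k+1 distinct takes on average 37/(37-k) requests.
Sum over k = 20,...,36: E = 37/17 + 37/16 + 37/15 + ... + 37/2 + 37/1 = 127.263.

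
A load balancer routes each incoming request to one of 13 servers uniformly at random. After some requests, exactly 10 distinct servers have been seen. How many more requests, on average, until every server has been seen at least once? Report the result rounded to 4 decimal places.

23.8333

From k distinct to k+1 distinct takes on average 13/(13-k) requests.
Sum over k = 10,...,12: E = 13/3 + 13/2 + 13/1 = 23.83333.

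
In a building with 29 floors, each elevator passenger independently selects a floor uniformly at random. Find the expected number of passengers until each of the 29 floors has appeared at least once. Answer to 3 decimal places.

114.888

The wait to go from k to k+1 distinct floors is geometric with mean 29/(29-k).
E[T] = 29/29 + 29/28 + 29/27 + ... + 29/2 + 29/1 = 29·H_{29}.
H_{29} = 3.9617, so E[T] = 114.8880.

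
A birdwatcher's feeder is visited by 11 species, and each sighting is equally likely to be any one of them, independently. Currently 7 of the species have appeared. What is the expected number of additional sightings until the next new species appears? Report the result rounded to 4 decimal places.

The number of sightings until the next new species is geometric with success probability 4/11, so its mean is 11/4.
E = 11/4 = 2.75000.

2.7500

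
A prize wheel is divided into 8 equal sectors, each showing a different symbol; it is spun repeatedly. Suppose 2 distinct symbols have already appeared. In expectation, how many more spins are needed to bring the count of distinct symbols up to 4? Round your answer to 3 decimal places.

2.933

From k distinct to k+1 distinct takes on average 8/(8-k) spins.
Sum over k = 2,...,3: E = 8/6 + 8/5 = 2.9333.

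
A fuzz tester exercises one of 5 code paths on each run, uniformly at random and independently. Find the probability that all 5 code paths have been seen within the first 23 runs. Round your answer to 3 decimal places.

Let A_i be the event that code path i is missing after 23 runs. By inclusion–exclusion on the A_i,
P(all seen) = Σ_{j=0}^{5} (-1)^j C(5,j)((5-j)/5)^23
= 1.0000 - 0.0295 + 0.0001 - 0.0000 + 0.0000 - 0.0000
= 0.9706.

0.971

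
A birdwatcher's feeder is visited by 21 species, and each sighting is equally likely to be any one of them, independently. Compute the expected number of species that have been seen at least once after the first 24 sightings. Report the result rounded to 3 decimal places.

14.489

For each species, P(seen in 24 sightings) = 1 - (20/21)^24 = 0.6899.
By linearity of expectation, E[distinct seen] = 21·(1 - (20/21)^24) = 14.4886.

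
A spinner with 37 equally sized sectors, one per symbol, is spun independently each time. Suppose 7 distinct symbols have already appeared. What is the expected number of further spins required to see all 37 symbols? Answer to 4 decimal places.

147.8145

The wait to go from k to k+1 distinct symbols is geometric with mean 37/(37-k).
Sum over k = 7,...,36: E = 37/30 + 37/29 + 37/28 + ... + 37/2 + 37/1 = 147.81452.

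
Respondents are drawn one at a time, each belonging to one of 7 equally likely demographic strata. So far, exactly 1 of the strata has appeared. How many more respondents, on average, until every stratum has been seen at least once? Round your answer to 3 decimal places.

17.150

The wait to go from k to k+1 distinct strata is geometric with mean 7/(7-k).
Sum over k = 1,...,6: E = 7/6 + 7/5 + 7/4 + 7/3 + 7/2 + 7/1 = 17.1500.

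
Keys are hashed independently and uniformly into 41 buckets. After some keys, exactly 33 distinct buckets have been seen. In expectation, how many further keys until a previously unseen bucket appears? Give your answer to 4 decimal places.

5.1250

The number of keys until the next new bucket is geometric with success probability 8/41, so its mean is 41/8.
E = 41/8 = 5.12500.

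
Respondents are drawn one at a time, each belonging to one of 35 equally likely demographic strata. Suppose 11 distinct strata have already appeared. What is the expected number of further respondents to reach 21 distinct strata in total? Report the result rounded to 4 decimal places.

18.3539

From k distinct to k+1 distinct takes on average 35/(35-k) respondents.
Sum over k = 11,...,20: E = 35/24 + 35/23 + 35/22 + ... + 35/16 + 35/15 = 18.35385.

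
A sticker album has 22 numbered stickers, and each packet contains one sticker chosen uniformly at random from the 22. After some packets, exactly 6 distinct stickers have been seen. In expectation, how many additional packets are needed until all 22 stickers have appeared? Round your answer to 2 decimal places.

74.38

From k distinct to k+1 distinct takes on average 22/(22-k) packets.
Sum over k = 6,...,21: E = 22/16 + 22/15 + 22/14 + ... + 22/2 + 22/1 = 74.376.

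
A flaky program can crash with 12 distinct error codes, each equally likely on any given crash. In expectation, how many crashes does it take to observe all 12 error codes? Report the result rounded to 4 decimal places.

37.2385

Split into phases: going from k distinct to k+1 distinct takes on average 12/(12-k) crashes.
E[T] = 12/12 + 12/11 + 12/10 + ... + 12/2 + 12/1 = 12·H_{12}.
H_{12} = 3.10321, so E[T] = 37.23853.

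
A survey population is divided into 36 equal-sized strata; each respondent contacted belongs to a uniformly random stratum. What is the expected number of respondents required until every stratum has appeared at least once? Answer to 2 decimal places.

150.28

After k distinct strata have appeared, the next respondent gives a new one with probability (36-k)/36, so the expected wait for the (k+1)-th is 36/(36-k).
E[T] = 36/36 + 36/35 + 36/34 + ... + 36/2 + 36/1 = 36·H_{36}.
H_{36} = 4.175, so E[T] = 150.284.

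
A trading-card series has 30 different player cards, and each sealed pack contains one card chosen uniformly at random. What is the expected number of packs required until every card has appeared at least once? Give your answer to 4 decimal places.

119.8496

After k distinct cards have appeared, the next pack gives a new one with probability (30-k)/30, so the expected wait for the (k+1)-th is 30/(30-k).
E[T] = 30/30 + 30/29 + 30/28 + ... + 30/2 + 30/1 = 30·H_{30}.
H_{30} = 3.99499, so E[T] = 119.84961.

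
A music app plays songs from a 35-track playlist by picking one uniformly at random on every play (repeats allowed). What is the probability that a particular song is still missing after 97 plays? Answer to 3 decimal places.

On each play the fixed song fails to appear with probability 34/35.
P(still missing after 97) = (34/35)^97 = 0.0601.

0.060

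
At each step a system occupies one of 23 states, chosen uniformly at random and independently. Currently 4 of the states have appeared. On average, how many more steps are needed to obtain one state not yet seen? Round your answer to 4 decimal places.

The number of steps until the next new state is geometric with success probability 19/23, so its mean is 23/19.
E = 23/19 = 1.21053.

1.2105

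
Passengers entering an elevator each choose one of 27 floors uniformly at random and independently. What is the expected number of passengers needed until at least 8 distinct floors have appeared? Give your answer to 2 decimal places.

Going from k to k+1 distinct takes a geometric number of passengers with mean 27/(27-k).
Sum over k = 0,...,7: E = 27/27 + 27/26 + 27/25 + ... + 27/21 + 27/20 = 9.280.

9.28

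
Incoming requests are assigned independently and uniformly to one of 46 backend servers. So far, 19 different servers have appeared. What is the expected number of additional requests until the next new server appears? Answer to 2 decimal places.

The number of requests until the next new server is geometric with success probability 27/46, so its mean is 46/27.
E = 46/27 = 1.704.

1.70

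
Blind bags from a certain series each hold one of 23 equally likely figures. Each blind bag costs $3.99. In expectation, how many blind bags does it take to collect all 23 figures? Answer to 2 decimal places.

85.89

The wait to go from k to k+1 distinct figures is geometric with mean 23/(23-k).
E[T] = 23/23 + 23/22 + 23/21 + ... + 23/2 + 23/1 = 23·H_{23}.
H_{23} = 3.734, so E[T] = 85.889.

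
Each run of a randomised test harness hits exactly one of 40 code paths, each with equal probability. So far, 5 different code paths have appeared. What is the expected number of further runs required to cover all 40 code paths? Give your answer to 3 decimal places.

165.871

From k distinct to k+1 distinct takes on average 40/(40-k) runs.
Sum over k = 5,...,39: E = 40/35 + 40/34 + 40/33 + ... + 40/2 + 40/1 = 165.8713.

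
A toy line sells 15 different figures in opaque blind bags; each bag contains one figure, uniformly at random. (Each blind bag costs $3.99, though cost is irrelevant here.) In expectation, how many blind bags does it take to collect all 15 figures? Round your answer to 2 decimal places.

49.77

Split into phases: going from k distinct to k+1 distinct takes on average 15/(15-k) blind bags.
E[T] = 15/15 + 15/14 + 15/13 + ... + 15/2 + 15/1 = 15·H_{15}.
H_{15} = 3.318, so E[T] = 49.773.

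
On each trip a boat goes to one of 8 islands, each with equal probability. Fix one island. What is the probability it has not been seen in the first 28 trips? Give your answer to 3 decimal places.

On each trip the fixed island fails to appear with probability 7/8.
P(still missing after 28) = (7/8)^28 = 0.0238.

0.024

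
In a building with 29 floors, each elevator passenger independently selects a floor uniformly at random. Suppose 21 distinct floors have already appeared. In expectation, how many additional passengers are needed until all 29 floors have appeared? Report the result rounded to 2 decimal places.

78.82

With k distinct floors already seen, the next new one takes an expected 29/(29-k) passengers.
Sum over k = 21,...,28: E = 29/8 + 29/7 + 29/6 + ... + 29/2 + 29/1 = 78.818.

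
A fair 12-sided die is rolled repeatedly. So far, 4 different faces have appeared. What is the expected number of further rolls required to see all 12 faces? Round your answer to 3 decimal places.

The wait to go from k to k+1 distinct faces is geometric with mean 12/(12-k).
Sum over k = 4,...,11: E = 12/8 + 12/7 + 12/6 + ... + 12/2 + 12/1 = 32.6143.

32.614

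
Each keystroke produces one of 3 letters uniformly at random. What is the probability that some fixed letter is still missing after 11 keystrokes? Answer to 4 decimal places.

0.0116

On each keystroke the fixed letter fails to appear with probability 2/3.
P(still missing after 11) = (2/3)^11 = 0.01156.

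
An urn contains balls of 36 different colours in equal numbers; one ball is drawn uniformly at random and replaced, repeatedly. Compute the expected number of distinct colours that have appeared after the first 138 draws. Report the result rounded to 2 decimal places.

35.26

For each colour, P(seen in 138 draws) = 1 - (35/36)^138 = 0.980.
By linearity of expectation, E[distinct seen] = 36·(1 - (35/36)^138) = 35.262.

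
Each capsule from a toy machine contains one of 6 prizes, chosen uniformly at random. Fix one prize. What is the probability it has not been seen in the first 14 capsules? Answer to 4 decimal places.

Each capsule misses the fixed prize with probability (6-1)/6 = 5/6, independently.
P(still missing after 14) = (5/6)^14 = 0.07789.

0.0779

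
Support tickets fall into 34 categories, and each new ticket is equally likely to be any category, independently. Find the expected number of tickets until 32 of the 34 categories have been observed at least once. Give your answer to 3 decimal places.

Going from k to k+1 distinct takes a geometric number of tickets with mean 34/(34-k).
Sum over k = 0,...,31: E = 34/34 + 34/33 + 34/32 + ... + 34/4 + 34/3 = 89.0191.

89.019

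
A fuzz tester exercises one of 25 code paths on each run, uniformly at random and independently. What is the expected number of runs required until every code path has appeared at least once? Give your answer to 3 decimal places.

95.399

The wait to go from k to k+1 distinct code paths is geometric with mean 25/(25-k).
E[T] = 25/25 + 25/24 + 25/23 + ... + 25/2 + 25/1 = 25·H_{25}.
H_{25} = 3.8160, so E[T] = 95.3990.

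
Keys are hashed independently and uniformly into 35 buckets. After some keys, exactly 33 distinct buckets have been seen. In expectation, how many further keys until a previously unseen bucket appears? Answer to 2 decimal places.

The number of keys until the next new bucket is geometric with success probability 2/35, so its mean is 35/2.
E = 35/2 = 17.500.

17.50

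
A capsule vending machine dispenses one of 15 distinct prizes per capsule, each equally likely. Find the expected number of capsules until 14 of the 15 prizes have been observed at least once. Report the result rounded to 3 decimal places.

34.773

Going from k to k+1 distinct takes a geometric number of capsules with mean 15/(15-k).
Sum over k = 0,...,13: E = 15/15 + 15/14 + 15/13 + ... + 15/3 + 15/2 = 34.7734.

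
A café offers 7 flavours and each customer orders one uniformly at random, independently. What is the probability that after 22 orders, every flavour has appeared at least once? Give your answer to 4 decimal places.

0.7770

By inclusion–exclusion over which flavours are missing,
P(all seen) = Σ_{j=0}^{7} (-1)^j C(7,j)((7-j)/7)^22
= 1.00000 - 0.23565 + 0.01281 - 0.00016 + 0.00000 - 0.00000 + 0.00000 - 0.00000
= 0.77700.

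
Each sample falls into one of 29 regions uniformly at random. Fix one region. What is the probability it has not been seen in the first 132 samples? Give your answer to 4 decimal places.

0.0097

Each sample misses the fixed region with probability (29-1)/29 = 28/29, independently.
P(still missing after 132) = (28/29)^132 = 0.00973.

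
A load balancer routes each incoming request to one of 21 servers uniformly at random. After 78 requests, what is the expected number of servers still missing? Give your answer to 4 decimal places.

0.4671

For each server, P(unseen after 78) = (20/21)^78 = 0.02225.
By linearity of expectation, E[unseen] = 21·(20/21)^78 = 0.46715.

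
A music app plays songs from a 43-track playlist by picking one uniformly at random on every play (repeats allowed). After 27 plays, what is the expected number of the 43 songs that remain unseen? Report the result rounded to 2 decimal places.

For each song, P(unseen after 27) = (42/43)^27 = 0.530.
By linearity of expectation, E[unseen] = 43·(42/43)^27 = 22.780.

22.78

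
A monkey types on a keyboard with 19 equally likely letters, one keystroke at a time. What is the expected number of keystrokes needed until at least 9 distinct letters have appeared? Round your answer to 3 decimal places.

11.757

Going from k to k+1 distinct takes a geometric number of keystrokes with mean 19/(19-k).
Sum over k = 0,...,8: E = 19/19 + 19/18 + 19/17 + ... + 19/12 + 19/11 = 11.7567.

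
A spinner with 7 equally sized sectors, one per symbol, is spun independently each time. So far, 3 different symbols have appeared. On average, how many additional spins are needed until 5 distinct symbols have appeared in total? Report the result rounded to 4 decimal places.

From k distinct to k+1 distinct takes on average 7/(7-k) spins.
Sum over k = 3,...,4: E = 7/4 + 7/3 = 4.08333.

4.0833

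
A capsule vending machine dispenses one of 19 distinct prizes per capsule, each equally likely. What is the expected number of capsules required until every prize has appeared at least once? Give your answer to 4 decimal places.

67.4071

The wait to go from k to k+1 distinct prizes is geometric with mean 19/(19-k).
E[T] = 19/19 + 19/18 + 19/17 + ... + 19/2 + 19/1 = 19·H_{19}.
H_{19} = 3.54774, so E[T] = 67.40705.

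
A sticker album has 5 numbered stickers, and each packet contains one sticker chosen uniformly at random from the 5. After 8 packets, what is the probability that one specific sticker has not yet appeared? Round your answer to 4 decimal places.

Each packet misses the fixed sticker with probability (5-1)/5 = 4/5, independently.
P(still missing after 8) = (4/5)^8 = 0.16777.

0.1678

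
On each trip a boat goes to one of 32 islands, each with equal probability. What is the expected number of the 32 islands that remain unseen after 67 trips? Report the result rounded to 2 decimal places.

For each island, P(unseen after 67) = (31/32)^67 = 0.119.
By linearity of expectation, E[unseen] = 32·(31/32)^67 = 3.814.

3.81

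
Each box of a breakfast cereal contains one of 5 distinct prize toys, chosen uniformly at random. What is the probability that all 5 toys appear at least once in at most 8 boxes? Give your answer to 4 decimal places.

Let A_i be the event that toy i is missing after 8 boxes. By inclusion–exclusion on the A_i,
P(all seen) = Σ_{j=0}^{5} (-1)^j C(5,j)((5-j)/5)^8
= 1.00000 - 0.83886 + 0.16796 - 0.00655 + 0.00001 - 0.00000
= 0.32256.

0.3226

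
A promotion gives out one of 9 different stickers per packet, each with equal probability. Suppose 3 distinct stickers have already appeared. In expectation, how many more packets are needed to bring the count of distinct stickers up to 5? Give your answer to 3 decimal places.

3.300

From k distinct to k+1 distinct takes on average 9/(9-k) packets.
Sum over k = 3,...,4: E = 9/6 + 9/5 = 3.3000.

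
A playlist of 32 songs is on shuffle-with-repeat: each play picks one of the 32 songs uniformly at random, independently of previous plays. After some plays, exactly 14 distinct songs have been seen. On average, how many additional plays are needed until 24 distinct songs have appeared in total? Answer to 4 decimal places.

24.8720

The wait to go from k to k+1 distinct songs is geometric with mean 32/(32-k).
Sum over k = 14,...,23: E = 32/18 + 32/17 + 32/16 + ... + 32/10 + 32/9 = 24.87203.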